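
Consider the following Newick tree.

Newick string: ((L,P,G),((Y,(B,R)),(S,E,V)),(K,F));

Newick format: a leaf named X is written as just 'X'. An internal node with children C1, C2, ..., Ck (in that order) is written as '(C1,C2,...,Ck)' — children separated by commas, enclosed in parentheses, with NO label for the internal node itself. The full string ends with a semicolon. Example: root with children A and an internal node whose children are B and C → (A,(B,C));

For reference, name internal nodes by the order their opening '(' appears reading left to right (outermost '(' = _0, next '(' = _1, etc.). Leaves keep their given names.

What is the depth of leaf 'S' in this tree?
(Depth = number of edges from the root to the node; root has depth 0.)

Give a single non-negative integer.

Answer: 3

Derivation:
Newick: ((L,P,G),((Y,(B,R)),(S,E,V)),(K,F));
Naming internals by '(' encounter order: outermost '(' = _0, next = _1, ...
Query node: S
Path from root: _0 -> _2 -> _5 -> S
Depth of S: 3 (number of edges from root)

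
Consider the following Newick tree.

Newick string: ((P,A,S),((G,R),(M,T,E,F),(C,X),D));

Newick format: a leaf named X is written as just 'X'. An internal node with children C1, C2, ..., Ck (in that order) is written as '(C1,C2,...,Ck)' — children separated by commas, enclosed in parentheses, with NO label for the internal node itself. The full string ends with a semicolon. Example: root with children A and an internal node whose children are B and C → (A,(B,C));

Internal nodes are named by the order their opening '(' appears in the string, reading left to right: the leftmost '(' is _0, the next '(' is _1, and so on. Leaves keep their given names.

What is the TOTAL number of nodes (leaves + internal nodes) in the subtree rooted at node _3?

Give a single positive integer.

Answer: 3

Derivation:
Newick: ((P,A,S),((G,R),(M,T,E,F),(C,X),D));
Locate _3: it is the '(' at position 10 (the 4th '(' reading left to right).
Query: subtree rooted at _3
_3: subtree_size = 1 + 2
  G: subtree_size = 1 + 0
  R: subtree_size = 1 + 0
Total subtree size of _3: 3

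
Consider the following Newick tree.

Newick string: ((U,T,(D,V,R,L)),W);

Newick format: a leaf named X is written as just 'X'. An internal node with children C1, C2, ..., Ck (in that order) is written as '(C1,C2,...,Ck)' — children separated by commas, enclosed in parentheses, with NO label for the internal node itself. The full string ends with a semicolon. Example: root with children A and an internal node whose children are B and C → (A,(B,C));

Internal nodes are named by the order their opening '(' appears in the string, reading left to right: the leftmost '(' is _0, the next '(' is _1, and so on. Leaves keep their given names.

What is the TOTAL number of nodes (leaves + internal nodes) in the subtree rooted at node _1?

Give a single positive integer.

Newick: ((U,T,(D,V,R,L)),W);
Locate _1: it is the '(' at position 1 (the 2nd '(' reading left to right).
Query: subtree rooted at _1
_1: subtree_size = 1 + 7
  U: subtree_size = 1 + 0
  T: subtree_size = 1 + 0
  _2: subtree_size = 1 + 4
    D: subtree_size = 1 + 0
    V: subtree_size = 1 + 0
    R: subtree_size = 1 + 0
    L: subtree_size = 1 + 0
Total subtree size of _1: 8

Answer: 8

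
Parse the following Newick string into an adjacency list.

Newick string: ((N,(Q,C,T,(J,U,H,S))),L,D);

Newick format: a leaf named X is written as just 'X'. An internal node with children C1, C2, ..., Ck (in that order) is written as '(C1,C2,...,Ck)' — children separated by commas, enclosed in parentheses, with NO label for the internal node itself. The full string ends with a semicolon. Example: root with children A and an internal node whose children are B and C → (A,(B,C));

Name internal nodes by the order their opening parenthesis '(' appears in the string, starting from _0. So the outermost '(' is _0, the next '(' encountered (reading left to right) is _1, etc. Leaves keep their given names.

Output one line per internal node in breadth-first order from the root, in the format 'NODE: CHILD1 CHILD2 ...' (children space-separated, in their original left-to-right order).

Answer: _0: _1 L D
_1: N _2
_2: Q C T _3
_3: J U H S

Derivation:
Input: ((N,(Q,C,T,(J,U,H,S))),L,D);
Scanning left-to-right, naming '(' by encounter order:
  pos 0: '(' -> open internal node _0 (depth 1)
  pos 1: '(' -> open internal node _1 (depth 2)
  pos 4: '(' -> open internal node _2 (depth 3)
  pos 11: '(' -> open internal node _3 (depth 4)
  pos 19: ')' -> close internal node _3 (now at depth 3)
  pos 20: ')' -> close internal node _2 (now at depth 2)
  pos 21: ')' -> close internal node _1 (now at depth 1)
  pos 26: ')' -> close internal node _0 (now at depth 0)
Total internal nodes: 4
BFS adjacency from root:
  _0: _1 L D
  _1: N _2
  _2: Q C T _3
  _3: J U H S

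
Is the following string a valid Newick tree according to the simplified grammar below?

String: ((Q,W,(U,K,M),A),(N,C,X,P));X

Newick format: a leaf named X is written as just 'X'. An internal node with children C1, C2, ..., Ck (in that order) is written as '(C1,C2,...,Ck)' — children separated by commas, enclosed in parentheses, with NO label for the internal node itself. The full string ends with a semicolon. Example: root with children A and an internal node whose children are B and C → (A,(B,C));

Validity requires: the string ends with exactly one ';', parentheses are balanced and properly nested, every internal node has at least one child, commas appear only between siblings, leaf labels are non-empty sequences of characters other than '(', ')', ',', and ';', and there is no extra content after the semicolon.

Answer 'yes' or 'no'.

Answer: no

Derivation:
Input: ((Q,W,(U,K,M),A),(N,C,X,P));X
Paren balance: 4 '(' vs 4 ')' OK
Ends with single ';': False
Full parse: FAILS (must end with ;)
Valid: False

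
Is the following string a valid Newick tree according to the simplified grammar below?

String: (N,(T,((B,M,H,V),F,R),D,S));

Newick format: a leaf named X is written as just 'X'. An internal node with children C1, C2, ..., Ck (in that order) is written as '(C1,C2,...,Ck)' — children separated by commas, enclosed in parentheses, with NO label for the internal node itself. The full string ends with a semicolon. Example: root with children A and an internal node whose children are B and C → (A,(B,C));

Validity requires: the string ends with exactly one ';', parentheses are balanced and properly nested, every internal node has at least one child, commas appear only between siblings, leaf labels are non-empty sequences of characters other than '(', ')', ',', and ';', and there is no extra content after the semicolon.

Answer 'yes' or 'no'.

Answer: yes

Derivation:
Input: (N,(T,((B,M,H,V),F,R),D,S));
Paren balance: 4 '(' vs 4 ')' OK
Ends with single ';': True
Full parse: OK
Valid: True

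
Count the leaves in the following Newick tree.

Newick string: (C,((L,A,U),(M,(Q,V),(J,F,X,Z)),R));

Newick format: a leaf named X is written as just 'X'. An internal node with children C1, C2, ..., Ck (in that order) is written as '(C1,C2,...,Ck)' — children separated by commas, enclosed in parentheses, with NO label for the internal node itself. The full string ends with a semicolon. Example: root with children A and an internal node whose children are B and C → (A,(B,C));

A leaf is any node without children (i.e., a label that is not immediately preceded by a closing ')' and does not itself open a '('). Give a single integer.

Newick: (C,((L,A,U),(M,(Q,V),(J,F,X,Z)),R));
Scan left-to-right; a leaf is any maximal label run not followed by '(':
  pos 1: leaf 'C' → count = 1
  pos 5: leaf 'L' → count = 2
  pos 7: leaf 'A' → count = 3
  pos 9: leaf 'U' → count = 4
  pos 13: leaf 'M' → count = 5
  pos 16: leaf 'Q' → count = 6
  pos 18: leaf 'V' → count = 7
  pos 22: leaf 'J' → count = 8
  pos 24: leaf 'F' → count = 9
  pos 26: leaf 'X' → count = 10
  pos 28: leaf 'Z' → count = 11
  pos 32: leaf 'R' → count = 12
Total leaves: 12

Answer: 12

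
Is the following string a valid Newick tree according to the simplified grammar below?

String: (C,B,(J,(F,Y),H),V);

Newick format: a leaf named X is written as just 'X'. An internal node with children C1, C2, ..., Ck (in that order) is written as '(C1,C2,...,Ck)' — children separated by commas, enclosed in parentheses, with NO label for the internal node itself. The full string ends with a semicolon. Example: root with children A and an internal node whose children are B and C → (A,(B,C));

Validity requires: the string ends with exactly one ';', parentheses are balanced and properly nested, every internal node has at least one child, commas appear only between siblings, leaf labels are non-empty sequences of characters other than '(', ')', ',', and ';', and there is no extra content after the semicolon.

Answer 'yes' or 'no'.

Input: (C,B,(J,(F,Y),H),V);
Paren balance: 3 '(' vs 3 ')' OK
Ends with single ';': True
Full parse: OK
Valid: True

Answer: yes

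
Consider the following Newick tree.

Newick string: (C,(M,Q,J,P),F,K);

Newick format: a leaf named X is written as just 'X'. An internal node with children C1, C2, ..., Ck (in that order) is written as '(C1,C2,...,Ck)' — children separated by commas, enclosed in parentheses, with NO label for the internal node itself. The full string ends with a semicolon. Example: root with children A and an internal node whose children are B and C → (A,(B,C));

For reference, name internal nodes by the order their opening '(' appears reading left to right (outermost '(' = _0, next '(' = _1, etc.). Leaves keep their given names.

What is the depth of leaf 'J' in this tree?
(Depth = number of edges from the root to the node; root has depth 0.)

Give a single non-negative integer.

Newick: (C,(M,Q,J,P),F,K);
Naming internals by '(' encounter order: outermost '(' = _0, next = _1, ...
Query node: J
Path from root: _0 -> _1 -> J
Depth of J: 2 (number of edges from root)

Answer: 2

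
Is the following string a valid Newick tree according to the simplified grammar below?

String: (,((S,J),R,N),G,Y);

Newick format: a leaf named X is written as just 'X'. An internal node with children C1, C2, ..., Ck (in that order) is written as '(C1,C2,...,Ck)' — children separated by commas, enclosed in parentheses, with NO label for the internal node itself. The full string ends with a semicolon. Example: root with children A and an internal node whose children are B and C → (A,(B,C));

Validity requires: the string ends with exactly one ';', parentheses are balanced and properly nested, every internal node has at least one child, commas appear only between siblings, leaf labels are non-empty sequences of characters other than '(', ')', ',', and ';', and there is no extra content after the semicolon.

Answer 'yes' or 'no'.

Answer: no

Derivation:
Input: (,((S,J),R,N),G,Y);
Paren balance: 3 '(' vs 3 ')' OK
Ends with single ';': True
Full parse: FAILS (empty leaf label at pos 1)
Valid: False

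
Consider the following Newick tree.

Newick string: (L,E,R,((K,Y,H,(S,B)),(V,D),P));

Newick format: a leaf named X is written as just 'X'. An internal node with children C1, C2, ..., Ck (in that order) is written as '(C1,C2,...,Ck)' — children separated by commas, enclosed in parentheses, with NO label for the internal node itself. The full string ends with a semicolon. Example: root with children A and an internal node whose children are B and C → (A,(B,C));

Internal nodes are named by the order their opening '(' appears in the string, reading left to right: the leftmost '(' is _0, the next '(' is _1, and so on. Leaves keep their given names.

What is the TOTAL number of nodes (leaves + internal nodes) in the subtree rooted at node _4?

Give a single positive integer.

Newick: (L,E,R,((K,Y,H,(S,B)),(V,D),P));
Locate _4: it is the '(' at position 22 (the 5th '(' reading left to right).
Query: subtree rooted at _4
_4: subtree_size = 1 + 2
  V: subtree_size = 1 + 0
  D: subtree_size = 1 + 0
Total subtree size of _4: 3

Answer: 3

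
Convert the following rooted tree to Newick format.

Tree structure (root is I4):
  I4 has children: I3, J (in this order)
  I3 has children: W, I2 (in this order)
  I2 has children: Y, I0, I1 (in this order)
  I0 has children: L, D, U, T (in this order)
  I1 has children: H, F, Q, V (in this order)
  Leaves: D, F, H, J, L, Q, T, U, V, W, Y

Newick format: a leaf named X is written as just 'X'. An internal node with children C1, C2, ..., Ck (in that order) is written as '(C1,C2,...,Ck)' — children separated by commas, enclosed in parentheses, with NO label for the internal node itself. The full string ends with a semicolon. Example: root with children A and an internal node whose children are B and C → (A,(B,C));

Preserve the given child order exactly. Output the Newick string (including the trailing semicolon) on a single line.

internal I4 with children ['I3', 'J']
  internal I3 with children ['W', 'I2']
    leaf 'W' → 'W'
    internal I2 with children ['Y', 'I0', 'I1']
      leaf 'Y' → 'Y'
      internal I0 with children ['L', 'D', 'U', 'T']
        leaf 'L' → 'L'
        leaf 'D' → 'D'
        leaf 'U' → 'U'
        leaf 'T' → 'T'
      → '(L,D,U,T)'
      internal I1 with children ['H', 'F', 'Q', 'V']
        leaf 'H' → 'H'
        leaf 'F' → 'F'
        leaf 'Q' → 'Q'
        leaf 'V' → 'V'
      → '(H,F,Q,V)'
    → '(Y,(L,D,U,T),(H,F,Q,V))'
  → '(W,(Y,(L,D,U,T),(H,F,Q,V)))'
  leaf 'J' → 'J'
→ '((W,(Y,(L,D,U,T),(H,F,Q,V))),J)'
Final: ((W,(Y,(L,D,U,T),(H,F,Q,V))),J);

Answer: ((W,(Y,(L,D,U,T),(H,F,Q,V))),J);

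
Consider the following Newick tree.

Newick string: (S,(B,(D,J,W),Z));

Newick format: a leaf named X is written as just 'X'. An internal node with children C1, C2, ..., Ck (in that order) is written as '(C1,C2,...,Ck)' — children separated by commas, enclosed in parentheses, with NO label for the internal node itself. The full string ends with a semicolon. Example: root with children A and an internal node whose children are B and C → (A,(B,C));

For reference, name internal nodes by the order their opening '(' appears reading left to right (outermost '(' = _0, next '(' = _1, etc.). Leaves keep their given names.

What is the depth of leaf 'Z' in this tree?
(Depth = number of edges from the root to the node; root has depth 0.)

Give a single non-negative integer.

Newick: (S,(B,(D,J,W),Z));
Naming internals by '(' encounter order: outermost '(' = _0, next = _1, ...
Query node: Z
Path from root: _0 -> _1 -> Z
Depth of Z: 2 (number of edges from root)

Answer: 2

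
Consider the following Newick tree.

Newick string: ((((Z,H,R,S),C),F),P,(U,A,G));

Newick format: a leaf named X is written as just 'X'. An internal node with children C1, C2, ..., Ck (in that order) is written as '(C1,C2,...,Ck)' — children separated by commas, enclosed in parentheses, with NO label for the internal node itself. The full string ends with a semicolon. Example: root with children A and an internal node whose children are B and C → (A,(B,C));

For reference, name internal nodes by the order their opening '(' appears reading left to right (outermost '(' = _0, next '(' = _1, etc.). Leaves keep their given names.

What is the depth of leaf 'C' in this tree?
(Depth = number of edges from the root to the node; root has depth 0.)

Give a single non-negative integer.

Answer: 3

Derivation:
Newick: ((((Z,H,R,S),C),F),P,(U,A,G));
Naming internals by '(' encounter order: outermost '(' = _0, next = _1, ...
Query node: C
Path from root: _0 -> _1 -> _2 -> C
Depth of C: 3 (number of edges from root)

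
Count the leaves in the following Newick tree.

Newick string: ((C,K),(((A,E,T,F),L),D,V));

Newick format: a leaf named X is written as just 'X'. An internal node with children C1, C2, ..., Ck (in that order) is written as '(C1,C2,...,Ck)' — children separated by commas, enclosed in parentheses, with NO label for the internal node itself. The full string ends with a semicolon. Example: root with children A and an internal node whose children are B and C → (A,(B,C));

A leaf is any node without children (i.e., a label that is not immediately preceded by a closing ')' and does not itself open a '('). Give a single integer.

Newick: ((C,K),(((A,E,T,F),L),D,V));
Scan left-to-right; a leaf is any maximal label run not followed by '(':
  pos 2: leaf 'C' → count = 1
  pos 4: leaf 'K' → count = 2
  pos 10: leaf 'A' → count = 3
  pos 12: leaf 'E' → count = 4
  pos 14: leaf 'T' → count = 5
  pos 16: leaf 'F' → count = 6
  pos 19: leaf 'L' → count = 7
  pos 22: leaf 'D' → count = 8
  pos 24: leaf 'V' → count = 9
Total leaves: 9

Answer: 9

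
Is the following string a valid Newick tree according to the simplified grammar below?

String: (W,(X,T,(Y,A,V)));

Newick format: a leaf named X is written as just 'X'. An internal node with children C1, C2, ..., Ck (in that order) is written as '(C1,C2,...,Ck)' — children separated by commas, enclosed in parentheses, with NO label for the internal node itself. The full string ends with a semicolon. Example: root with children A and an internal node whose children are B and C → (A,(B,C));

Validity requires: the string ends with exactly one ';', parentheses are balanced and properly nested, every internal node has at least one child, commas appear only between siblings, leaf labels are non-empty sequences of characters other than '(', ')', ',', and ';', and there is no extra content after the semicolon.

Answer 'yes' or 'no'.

Input: (W,(X,T,(Y,A,V)));
Paren balance: 3 '(' vs 3 ')' OK
Ends with single ';': True
Full parse: OK
Valid: True

Answer: yes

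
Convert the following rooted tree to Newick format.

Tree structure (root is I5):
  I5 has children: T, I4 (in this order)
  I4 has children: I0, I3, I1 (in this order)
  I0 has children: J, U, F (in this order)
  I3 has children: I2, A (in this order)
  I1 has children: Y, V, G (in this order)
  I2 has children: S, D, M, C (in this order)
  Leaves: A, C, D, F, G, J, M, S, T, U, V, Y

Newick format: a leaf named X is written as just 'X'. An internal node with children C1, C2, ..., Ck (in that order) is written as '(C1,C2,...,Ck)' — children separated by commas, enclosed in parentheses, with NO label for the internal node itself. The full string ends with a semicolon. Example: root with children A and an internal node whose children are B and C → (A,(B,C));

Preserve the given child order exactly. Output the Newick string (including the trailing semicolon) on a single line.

internal I5 with children ['T', 'I4']
  leaf 'T' → 'T'
  internal I4 with children ['I0', 'I3', 'I1']
    internal I0 with children ['J', 'U', 'F']
      leaf 'J' → 'J'
      leaf 'U' → 'U'
      leaf 'F' → 'F'
    → '(J,U,F)'
    internal I3 with children ['I2', 'A']
      internal I2 with children ['S', 'D', 'M', 'C']
        leaf 'S' → 'S'
        leaf 'D' → 'D'
        leaf 'M' → 'M'
        leaf 'C' → 'C'
      → '(S,D,M,C)'
      leaf 'A' → 'A'
    → '((S,D,M,C),A)'
    internal I1 with children ['Y', 'V', 'G']
      leaf 'Y' → 'Y'
      leaf 'V' → 'V'
      leaf 'G' → 'G'
    → '(Y,V,G)'
  → '((J,U,F),((S,D,M,C),A),(Y,V,G))'
→ '(T,((J,U,F),((S,D,M,C),A),(Y,V,G)))'
Final: (T,((J,U,F),((S,D,M,C),A),(Y,V,G)));

Answer: (T,((J,U,F),((S,D,M,C),A),(Y,V,G)));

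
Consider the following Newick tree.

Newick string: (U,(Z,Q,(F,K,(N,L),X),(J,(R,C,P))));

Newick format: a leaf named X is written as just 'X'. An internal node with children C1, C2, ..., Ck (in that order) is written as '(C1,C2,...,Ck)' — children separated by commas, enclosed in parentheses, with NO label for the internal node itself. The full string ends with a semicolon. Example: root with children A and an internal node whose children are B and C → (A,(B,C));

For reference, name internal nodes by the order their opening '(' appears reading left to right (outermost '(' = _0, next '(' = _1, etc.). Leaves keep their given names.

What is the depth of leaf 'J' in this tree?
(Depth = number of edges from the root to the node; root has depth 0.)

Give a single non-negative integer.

Newick: (U,(Z,Q,(F,K,(N,L),X),(J,(R,C,P))));
Naming internals by '(' encounter order: outermost '(' = _0, next = _1, ...
Query node: J
Path from root: _0 -> _1 -> _4 -> J
Depth of J: 3 (number of edges from root)

Answer: 3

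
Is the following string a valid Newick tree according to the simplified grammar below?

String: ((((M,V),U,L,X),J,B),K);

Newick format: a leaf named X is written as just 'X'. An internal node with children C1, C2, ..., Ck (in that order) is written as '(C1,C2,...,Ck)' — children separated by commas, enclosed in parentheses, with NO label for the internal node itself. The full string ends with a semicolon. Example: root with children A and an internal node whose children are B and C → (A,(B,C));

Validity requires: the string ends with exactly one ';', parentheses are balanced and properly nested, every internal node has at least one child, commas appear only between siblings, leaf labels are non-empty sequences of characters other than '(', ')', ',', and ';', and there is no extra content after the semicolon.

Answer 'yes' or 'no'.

Input: ((((M,V),U,L,X),J,B),K);
Paren balance: 4 '(' vs 4 ')' OK
Ends with single ';': True
Full parse: OK
Valid: True

Answer: yes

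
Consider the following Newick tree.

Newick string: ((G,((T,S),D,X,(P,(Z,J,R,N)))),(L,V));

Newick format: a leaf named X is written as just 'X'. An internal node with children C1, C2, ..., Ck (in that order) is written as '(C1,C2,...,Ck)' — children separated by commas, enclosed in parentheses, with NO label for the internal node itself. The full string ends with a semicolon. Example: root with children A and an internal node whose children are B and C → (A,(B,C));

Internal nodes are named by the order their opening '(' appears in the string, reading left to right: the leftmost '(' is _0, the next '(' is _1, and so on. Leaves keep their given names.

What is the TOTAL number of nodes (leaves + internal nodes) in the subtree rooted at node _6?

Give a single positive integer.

Newick: ((G,((T,S),D,X,(P,(Z,J,R,N)))),(L,V));
Locate _6: it is the '(' at position 31 (the 7th '(' reading left to right).
Query: subtree rooted at _6
_6: subtree_size = 1 + 2
  L: subtree_size = 1 + 0
  V: subtree_size = 1 + 0
Total subtree size of _6: 3

Answer: 3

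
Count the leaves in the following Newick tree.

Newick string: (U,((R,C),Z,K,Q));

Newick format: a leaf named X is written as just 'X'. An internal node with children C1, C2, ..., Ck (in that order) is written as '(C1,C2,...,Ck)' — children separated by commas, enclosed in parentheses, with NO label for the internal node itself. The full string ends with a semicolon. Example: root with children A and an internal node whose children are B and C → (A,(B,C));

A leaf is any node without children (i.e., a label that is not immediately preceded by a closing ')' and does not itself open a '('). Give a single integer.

Answer: 6

Derivation:
Newick: (U,((R,C),Z,K,Q));
Scan left-to-right; a leaf is any maximal label run not followed by '(':
  pos 1: leaf 'U' → count = 1
  pos 5: leaf 'R' → count = 2
  pos 7: leaf 'C' → count = 3
  pos 10: leaf 'Z' → count = 4
  pos 12: leaf 'K' → count = 5
  pos 14: leaf 'Q' → count = 6
Total leaves: 6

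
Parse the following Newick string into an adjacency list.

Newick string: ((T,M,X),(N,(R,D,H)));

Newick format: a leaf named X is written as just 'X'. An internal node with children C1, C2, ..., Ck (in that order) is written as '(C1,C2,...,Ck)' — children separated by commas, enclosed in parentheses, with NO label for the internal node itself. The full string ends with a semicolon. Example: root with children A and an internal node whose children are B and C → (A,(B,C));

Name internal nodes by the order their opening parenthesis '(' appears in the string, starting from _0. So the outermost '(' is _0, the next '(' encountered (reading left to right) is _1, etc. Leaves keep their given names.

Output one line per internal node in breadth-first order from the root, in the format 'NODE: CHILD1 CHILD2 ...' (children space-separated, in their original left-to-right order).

Input: ((T,M,X),(N,(R,D,H)));
Scanning left-to-right, naming '(' by encounter order:
  pos 0: '(' -> open internal node _0 (depth 1)
  pos 1: '(' -> open internal node _1 (depth 2)
  pos 7: ')' -> close internal node _1 (now at depth 1)
  pos 9: '(' -> open internal node _2 (depth 2)
  pos 12: '(' -> open internal node _3 (depth 3)
  pos 18: ')' -> close internal node _3 (now at depth 2)
  pos 19: ')' -> close internal node _2 (now at depth 1)
  pos 20: ')' -> close internal node _0 (now at depth 0)
Total internal nodes: 4
BFS adjacency from root:
  _0: _1 _2
  _1: T M X
  _2: N _3
  _3: R D H

Answer: _0: _1 _2
_1: T M X
_2: N _3
_3: R D H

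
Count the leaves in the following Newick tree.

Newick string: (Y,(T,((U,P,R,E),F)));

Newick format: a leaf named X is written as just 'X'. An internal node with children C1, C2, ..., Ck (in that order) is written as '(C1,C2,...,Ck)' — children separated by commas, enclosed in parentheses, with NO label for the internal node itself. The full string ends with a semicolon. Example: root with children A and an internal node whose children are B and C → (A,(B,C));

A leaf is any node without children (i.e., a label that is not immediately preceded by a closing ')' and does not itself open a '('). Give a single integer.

Answer: 7

Derivation:
Newick: (Y,(T,((U,P,R,E),F)));
Scan left-to-right; a leaf is any maximal label run not followed by '(':
  pos 1: leaf 'Y' → count = 1
  pos 4: leaf 'T' → count = 2
  pos 8: leaf 'U' → count = 3
  pos 10: leaf 'P' → count = 4
  pos 12: leaf 'R' → count = 5
  pos 14: leaf 'E' → count = 6
  pos 17: leaf 'F' → count = 7
Total leaves: 7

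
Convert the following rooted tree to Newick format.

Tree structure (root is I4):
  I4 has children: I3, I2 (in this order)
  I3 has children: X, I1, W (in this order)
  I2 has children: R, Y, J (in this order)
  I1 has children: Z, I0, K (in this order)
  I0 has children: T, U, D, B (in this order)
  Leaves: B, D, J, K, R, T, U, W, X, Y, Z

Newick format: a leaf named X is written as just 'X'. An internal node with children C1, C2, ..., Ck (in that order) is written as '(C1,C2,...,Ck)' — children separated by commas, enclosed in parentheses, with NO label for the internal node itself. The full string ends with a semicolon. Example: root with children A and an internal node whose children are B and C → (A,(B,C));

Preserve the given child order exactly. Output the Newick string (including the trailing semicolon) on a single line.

internal I4 with children ['I3', 'I2']
  internal I3 with children ['X', 'I1', 'W']
    leaf 'X' → 'X'
    internal I1 with children ['Z', 'I0', 'K']
      leaf 'Z' → 'Z'
      internal I0 with children ['T', 'U', 'D', 'B']
        leaf 'T' → 'T'
        leaf 'U' → 'U'
        leaf 'D' → 'D'
        leaf 'B' → 'B'
      → '(T,U,D,B)'
      leaf 'K' → 'K'
    → '(Z,(T,U,D,B),K)'
    leaf 'W' → 'W'
  → '(X,(Z,(T,U,D,B),K),W)'
  internal I2 with children ['R', 'Y', 'J']
    leaf 'R' → 'R'
    leaf 'Y' → 'Y'
    leaf 'J' → 'J'
  → '(R,Y,J)'
→ '((X,(Z,(T,U,D,B),K),W),(R,Y,J))'
Final: ((X,(Z,(T,U,D,B),K),W),(R,Y,J));

Answer: ((X,(Z,(T,U,D,B),K),W),(R,Y,J));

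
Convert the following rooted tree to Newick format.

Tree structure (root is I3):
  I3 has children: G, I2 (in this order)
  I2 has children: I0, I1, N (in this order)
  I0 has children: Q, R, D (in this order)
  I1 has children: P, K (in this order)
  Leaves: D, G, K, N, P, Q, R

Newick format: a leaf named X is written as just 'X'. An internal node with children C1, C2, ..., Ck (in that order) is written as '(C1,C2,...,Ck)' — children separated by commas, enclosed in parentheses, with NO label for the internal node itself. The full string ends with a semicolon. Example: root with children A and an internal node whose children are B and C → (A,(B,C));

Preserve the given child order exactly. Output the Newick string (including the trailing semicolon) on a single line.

Answer: (G,((Q,R,D),(P,K),N));

Derivation:
internal I3 with children ['G', 'I2']
  leaf 'G' → 'G'
  internal I2 with children ['I0', 'I1', 'N']
    internal I0 with children ['Q', 'R', 'D']
      leaf 'Q' → 'Q'
      leaf 'R' → 'R'
      leaf 'D' → 'D'
    → '(Q,R,D)'
    internal I1 with children ['P', 'K']
      leaf 'P' → 'P'
      leaf 'K' → 'K'
    → '(P,K)'
    leaf 'N' → 'N'
  → '((Q,R,D),(P,K),N)'
→ '(G,((Q,R,D),(P,K),N))'
Final: (G,((Q,R,D),(P,K),N));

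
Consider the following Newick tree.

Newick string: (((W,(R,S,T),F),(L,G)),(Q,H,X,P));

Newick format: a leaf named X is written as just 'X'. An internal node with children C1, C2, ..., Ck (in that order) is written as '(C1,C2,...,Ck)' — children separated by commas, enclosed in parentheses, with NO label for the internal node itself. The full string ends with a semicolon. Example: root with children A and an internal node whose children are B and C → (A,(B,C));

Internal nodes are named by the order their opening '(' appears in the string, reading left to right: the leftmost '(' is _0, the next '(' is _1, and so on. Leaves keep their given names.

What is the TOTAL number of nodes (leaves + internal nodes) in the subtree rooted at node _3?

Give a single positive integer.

Answer: 4

Derivation:
Newick: (((W,(R,S,T),F),(L,G)),(Q,H,X,P));
Locate _3: it is the '(' at position 5 (the 4th '(' reading left to right).
Query: subtree rooted at _3
_3: subtree_size = 1 + 3
  R: subtree_size = 1 + 0
  S: subtree_size = 1 + 0
  T: subtree_size = 1 + 0
Total subtree size of _3: 4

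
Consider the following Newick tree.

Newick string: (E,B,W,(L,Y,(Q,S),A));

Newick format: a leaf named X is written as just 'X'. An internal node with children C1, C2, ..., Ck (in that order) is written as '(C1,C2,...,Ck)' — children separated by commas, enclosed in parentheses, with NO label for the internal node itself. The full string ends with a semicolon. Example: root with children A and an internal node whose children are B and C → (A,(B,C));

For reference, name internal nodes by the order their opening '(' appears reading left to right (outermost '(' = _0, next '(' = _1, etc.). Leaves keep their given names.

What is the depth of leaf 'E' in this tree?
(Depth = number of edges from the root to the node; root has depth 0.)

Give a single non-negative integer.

Newick: (E,B,W,(L,Y,(Q,S),A));
Naming internals by '(' encounter order: outermost '(' = _0, next = _1, ...
Query node: E
Path from root: _0 -> E
Depth of E: 1 (number of edges from root)

Answer: 1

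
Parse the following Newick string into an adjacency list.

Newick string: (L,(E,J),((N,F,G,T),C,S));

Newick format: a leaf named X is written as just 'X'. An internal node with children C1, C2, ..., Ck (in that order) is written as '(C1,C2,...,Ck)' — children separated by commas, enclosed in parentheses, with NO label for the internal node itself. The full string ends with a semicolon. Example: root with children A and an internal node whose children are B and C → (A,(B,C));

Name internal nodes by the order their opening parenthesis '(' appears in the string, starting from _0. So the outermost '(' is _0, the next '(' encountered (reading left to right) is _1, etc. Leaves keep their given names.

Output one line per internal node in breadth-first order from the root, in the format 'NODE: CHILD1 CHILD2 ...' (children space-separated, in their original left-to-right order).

Answer: _0: L _1 _2
_1: E J
_2: _3 C S
_3: N F G T

Derivation:
Input: (L,(E,J),((N,F,G,T),C,S));
Scanning left-to-right, naming '(' by encounter order:
  pos 0: '(' -> open internal node _0 (depth 1)
  pos 3: '(' -> open internal node _1 (depth 2)
  pos 7: ')' -> close internal node _1 (now at depth 1)
  pos 9: '(' -> open internal node _2 (depth 2)
  pos 10: '(' -> open internal node _3 (depth 3)
  pos 18: ')' -> close internal node _3 (now at depth 2)
  pos 23: ')' -> close internal node _2 (now at depth 1)
  pos 24: ')' -> close internal node _0 (now at depth 0)
Total internal nodes: 4
BFS adjacency from root:
  _0: L _1 _2
  _1: E J
  _2: _3 C S
  _3: N F G T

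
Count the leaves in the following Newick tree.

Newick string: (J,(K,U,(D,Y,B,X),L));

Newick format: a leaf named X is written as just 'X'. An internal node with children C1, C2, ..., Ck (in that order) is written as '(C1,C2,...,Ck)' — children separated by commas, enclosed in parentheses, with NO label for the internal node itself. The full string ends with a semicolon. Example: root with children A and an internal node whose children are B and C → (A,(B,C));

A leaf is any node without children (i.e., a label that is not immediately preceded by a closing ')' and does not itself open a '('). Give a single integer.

Answer: 8

Derivation:
Newick: (J,(K,U,(D,Y,B,X),L));
Scan left-to-right; a leaf is any maximal label run not followed by '(':
  pos 1: leaf 'J' → count = 1
  pos 4: leaf 'K' → count = 2
  pos 6: leaf 'U' → count = 3
  pos 9: leaf 'D' → count = 4
  pos 11: leaf 'Y' → count = 5
  pos 13: leaf 'B' → count = 6
  pos 15: leaf 'X' → count = 7
  pos 18: leaf 'L' → count = 8
Total leaves: 8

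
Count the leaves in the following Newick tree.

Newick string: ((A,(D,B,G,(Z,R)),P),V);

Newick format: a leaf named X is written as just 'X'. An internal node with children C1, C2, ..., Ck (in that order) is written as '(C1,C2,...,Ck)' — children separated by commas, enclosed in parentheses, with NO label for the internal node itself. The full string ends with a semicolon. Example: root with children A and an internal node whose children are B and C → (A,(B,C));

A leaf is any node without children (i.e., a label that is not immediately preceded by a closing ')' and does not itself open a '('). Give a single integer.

Newick: ((A,(D,B,G,(Z,R)),P),V);
Scan left-to-right; a leaf is any maximal label run not followed by '(':
  pos 2: leaf 'A' → count = 1
  pos 5: leaf 'D' → count = 2
  pos 7: leaf 'B' → count = 3
  pos 9: leaf 'G' → count = 4
  pos 12: leaf 'Z' → count = 5
  pos 14: leaf 'R' → count = 6
  pos 18: leaf 'P' → count = 7
  pos 21: leaf 'V' → count = 8
Total leaves: 8

Answer: 8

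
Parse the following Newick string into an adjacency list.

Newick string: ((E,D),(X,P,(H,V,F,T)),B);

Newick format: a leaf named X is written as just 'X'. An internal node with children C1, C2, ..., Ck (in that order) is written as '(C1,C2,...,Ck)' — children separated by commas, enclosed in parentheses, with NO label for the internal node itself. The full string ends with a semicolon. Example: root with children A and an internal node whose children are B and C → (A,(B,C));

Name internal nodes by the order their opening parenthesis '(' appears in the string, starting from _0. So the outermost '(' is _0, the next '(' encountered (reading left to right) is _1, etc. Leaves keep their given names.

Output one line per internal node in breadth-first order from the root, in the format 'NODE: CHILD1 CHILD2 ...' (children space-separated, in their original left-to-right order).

Input: ((E,D),(X,P,(H,V,F,T)),B);
Scanning left-to-right, naming '(' by encounter order:
  pos 0: '(' -> open internal node _0 (depth 1)
  pos 1: '(' -> open internal node _1 (depth 2)
  pos 5: ')' -> close internal node _1 (now at depth 1)
  pos 7: '(' -> open internal node _2 (depth 2)
  pos 12: '(' -> open internal node _3 (depth 3)
  pos 20: ')' -> close internal node _3 (now at depth 2)
  pos 21: ')' -> close internal node _2 (now at depth 1)
  pos 24: ')' -> close internal node _0 (now at depth 0)
Total internal nodes: 4
BFS adjacency from root:
  _0: _1 _2 B
  _1: E D
  _2: X P _3
  _3: H V F T

Answer: _0: _1 _2 B
_1: E D
_2: X P _3
_3: H V F T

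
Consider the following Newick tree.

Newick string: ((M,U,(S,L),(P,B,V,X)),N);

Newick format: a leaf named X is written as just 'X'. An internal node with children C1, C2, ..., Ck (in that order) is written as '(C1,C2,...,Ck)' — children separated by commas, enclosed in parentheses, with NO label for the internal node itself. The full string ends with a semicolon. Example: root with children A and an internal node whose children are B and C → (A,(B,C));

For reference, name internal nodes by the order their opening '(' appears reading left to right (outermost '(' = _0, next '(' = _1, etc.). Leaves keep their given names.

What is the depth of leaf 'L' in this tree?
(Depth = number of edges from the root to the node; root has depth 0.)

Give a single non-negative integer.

Answer: 3

Derivation:
Newick: ((M,U,(S,L),(P,B,V,X)),N);
Naming internals by '(' encounter order: outermost '(' = _0, next = _1, ...
Query node: L
Path from root: _0 -> _1 -> _2 -> L
Depth of L: 3 (number of edges from root)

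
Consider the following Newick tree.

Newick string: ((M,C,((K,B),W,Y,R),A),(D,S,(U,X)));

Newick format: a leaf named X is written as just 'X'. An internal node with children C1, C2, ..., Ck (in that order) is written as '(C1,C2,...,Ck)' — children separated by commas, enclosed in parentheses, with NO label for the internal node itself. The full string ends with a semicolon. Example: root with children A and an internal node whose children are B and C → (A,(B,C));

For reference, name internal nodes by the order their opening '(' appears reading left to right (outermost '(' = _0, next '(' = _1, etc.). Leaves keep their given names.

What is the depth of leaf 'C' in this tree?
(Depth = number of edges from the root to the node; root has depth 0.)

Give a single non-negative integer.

Answer: 2

Derivation:
Newick: ((M,C,((K,B),W,Y,R),A),(D,S,(U,X)));
Naming internals by '(' encounter order: outermost '(' = _0, next = _1, ...
Query node: C
Path from root: _0 -> _1 -> C
Depth of C: 2 (number of edges from root)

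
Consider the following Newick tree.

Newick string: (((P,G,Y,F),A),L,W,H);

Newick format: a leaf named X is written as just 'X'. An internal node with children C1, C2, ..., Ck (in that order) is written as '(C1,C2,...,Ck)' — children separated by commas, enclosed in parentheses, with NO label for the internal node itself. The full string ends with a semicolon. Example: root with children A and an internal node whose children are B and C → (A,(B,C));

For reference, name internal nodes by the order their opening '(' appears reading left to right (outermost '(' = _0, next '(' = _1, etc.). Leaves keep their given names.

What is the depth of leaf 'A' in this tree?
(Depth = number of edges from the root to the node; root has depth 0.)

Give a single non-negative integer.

Answer: 2

Derivation:
Newick: (((P,G,Y,F),A),L,W,H);
Naming internals by '(' encounter order: outermost '(' = _0, next = _1, ...
Query node: A
Path from root: _0 -> _1 -> A
Depth of A: 2 (number of edges from root)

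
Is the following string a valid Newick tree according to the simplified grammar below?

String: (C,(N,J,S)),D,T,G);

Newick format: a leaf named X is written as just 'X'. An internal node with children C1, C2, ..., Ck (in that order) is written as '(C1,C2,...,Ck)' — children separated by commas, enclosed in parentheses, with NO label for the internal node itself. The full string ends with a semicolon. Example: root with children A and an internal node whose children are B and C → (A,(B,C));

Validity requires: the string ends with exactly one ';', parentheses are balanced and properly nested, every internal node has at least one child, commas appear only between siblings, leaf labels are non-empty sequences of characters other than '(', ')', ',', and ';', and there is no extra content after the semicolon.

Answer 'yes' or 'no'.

Answer: no

Derivation:
Input: (C,(N,J,S)),D,T,G);
Paren balance: 2 '(' vs 3 ')' MISMATCH
Ends with single ';': True
Full parse: FAILS (extra content after tree at pos 11)
Valid: False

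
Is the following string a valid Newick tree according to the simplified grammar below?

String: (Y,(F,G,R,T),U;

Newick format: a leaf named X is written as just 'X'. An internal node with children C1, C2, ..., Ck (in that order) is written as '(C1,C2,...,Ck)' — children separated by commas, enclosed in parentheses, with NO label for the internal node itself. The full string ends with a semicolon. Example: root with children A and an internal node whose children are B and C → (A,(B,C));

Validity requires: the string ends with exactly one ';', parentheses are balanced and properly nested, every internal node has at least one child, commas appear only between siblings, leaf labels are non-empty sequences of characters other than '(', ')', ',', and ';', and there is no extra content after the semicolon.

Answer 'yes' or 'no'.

Input: (Y,(F,G,R,T),U;
Paren balance: 2 '(' vs 1 ')' MISMATCH
Ends with single ';': True
Full parse: FAILS (expected , or ) at pos 14)
Valid: False

Answer: no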